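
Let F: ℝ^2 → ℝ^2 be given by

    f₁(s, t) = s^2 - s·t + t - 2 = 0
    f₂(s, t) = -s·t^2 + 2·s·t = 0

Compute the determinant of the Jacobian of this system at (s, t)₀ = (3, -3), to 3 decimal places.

J = [[2·s - t, -s + 1], [-t^2 + 2·t, -2·s·t + 2·s]].
At the point, J = [[9.000, -2.000], [-15.000, 24.000]].
det J = 186.000.

186.000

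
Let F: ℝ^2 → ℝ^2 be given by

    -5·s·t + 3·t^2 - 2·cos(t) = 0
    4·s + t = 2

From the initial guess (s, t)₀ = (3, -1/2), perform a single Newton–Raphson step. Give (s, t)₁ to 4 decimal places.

(0.6179, -0.4715)

At (3, -1/2): F = (6.494835, 9.5000).
Jacobian J = [[-5·t, -5·s + 6·t + 2·sin(t)], [4, 1]].
At the point, J = [[2.5000, -18.958851], [4.0000, 1.0000]] (det J = 78.335404).
Solving J·Δ = −F gives Δ = (-2.3821, 0.0285).
Then the next iterate is (s, t)₁ = (0.6179, -0.4715).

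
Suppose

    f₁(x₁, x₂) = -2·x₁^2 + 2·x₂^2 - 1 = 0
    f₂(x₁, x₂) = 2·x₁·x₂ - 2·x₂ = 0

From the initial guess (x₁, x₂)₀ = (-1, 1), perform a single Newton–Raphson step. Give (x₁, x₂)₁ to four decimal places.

At (-1, 1): F = (-1.0000, -4.0000).
Jacobian J = [[-4·x₁, 4·x₂], [2·x₂, 2·x₁ - 2]].
At the point, J = [[4.0000, 4.0000], [2.0000, -4.0000]] (det J = -24.0000).
Solving J·Δ = −F gives Δ = (0.8333, -0.5833).
Then the next iterate is (x₁, x₂)₁ = (-0.1667, 0.4167).

(-0.1667, 0.4167)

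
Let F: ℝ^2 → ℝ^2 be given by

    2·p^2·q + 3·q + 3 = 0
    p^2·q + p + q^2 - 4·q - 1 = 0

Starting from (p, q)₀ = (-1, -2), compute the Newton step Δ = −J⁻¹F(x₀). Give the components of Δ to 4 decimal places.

At (-1, -2): F = (-7.0000, 8.0000).
Jacobian J = [[4·p·q, 2·p^2 + 3], [2·p·q + 1, p^2 + 2·q - 4]].
At the point, J = [[8.0000, 5.0000], [5.0000, -7.0000]] (det J = -81.0000).
Solving J·Δ = −F gives Δ = (0.1111, 1.2222).

(0.1111, 1.2222)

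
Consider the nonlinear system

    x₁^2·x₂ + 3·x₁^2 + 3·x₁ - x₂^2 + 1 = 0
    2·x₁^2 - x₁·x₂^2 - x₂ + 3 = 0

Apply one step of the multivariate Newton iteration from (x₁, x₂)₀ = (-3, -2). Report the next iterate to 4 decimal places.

(-1.3158, -1.3806)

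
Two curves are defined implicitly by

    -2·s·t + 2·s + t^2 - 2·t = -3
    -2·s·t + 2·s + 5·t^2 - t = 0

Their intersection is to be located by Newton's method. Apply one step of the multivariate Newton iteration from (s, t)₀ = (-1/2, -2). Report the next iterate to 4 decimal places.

(-1.2222, -1.2667)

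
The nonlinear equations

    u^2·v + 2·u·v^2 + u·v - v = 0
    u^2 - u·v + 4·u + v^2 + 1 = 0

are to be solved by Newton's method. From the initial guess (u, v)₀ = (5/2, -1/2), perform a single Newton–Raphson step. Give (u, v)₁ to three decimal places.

At (5/2, -1/2): F = (-2.625, 18.750).
Jacobian J = [[2·u·v + 2·v^2 + v, u^2 + 4·u·v + u - 1], [2·u - v + 4, -u + 2·v]].
At the point, J = [[-2.500, 2.750], [9.500, -3.500]] (det J = -17.375).
Solving J·Δ = −F gives Δ = (-2.439, -1.263).
Then the next iterate is (u, v)₁ = (0.061, -1.763).

(0.061, -1.763)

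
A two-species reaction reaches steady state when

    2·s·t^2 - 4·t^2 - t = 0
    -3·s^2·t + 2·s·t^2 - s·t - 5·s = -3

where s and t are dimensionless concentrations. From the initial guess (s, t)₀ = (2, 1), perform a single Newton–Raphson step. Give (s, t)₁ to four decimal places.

(1.6071, -0.7857)

At (2, 1): F = (-1.0000, -17.0000).
Jacobian J = [[2·t^2, 4·s·t - 8·t - 1], [-6·s·t + 2·t^2 - t - 5, -3·s^2 + 4·s·t - s]].
At the point, J = [[2.0000, -1.0000], [-16.0000, -6.0000]] (det J = -28.0000).
Solving J·Δ = −F gives Δ = (-0.3929, -1.7857).
Then the next iterate is (s, t)₁ = (1.6071, -0.7857).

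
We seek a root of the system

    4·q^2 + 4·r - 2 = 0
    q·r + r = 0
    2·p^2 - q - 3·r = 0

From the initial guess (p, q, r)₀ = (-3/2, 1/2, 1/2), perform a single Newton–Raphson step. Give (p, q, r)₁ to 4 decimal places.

(-0.8333, 0.8750, -0.1250)

At (-3/2, 1/2, 1/2): F = (1.0000, 0.7500, 2.5000).
Jacobian J = [[0, 8·q, 4], [0, r, q + 1], [4·p, -1, -3]].
At the point, J = [[0.0000, 4.0000, 4.0000], [0.0000, 0.5000, 1.5000], [-6.0000, -1.0000, -3.0000]] (det J = -24.0000).
Solving J·Δ = −F gives Δ = (0.6667, 0.3750, -0.6250).
Then the next iterate is (p, q, r)₁ = (-0.8333, 0.8750, -0.1250).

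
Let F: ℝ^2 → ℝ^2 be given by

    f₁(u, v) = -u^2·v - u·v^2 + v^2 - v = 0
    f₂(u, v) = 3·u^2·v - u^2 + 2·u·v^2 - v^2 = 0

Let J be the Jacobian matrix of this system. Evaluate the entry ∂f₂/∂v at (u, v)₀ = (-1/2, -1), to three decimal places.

∂f₂/∂v = 3·u^2 + 4·u·v - 2·v.
At (-1/2, -1) this is 4.750.

4.750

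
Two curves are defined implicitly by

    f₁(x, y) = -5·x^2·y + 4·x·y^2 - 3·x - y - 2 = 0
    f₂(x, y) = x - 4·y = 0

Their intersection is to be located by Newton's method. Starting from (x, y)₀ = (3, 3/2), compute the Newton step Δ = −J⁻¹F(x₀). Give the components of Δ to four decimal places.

(-1.0964, -1.0241)

At (3, 3/2): F = (-53.0000, -3.0000).
Jacobian J = [[-10·x·y + 4·y^2 - 3, -5·x^2 + 8·x·y - 1], [1, -4]].
At the point, J = [[-39.0000, -10.0000], [1.0000, -4.0000]] (det J = 166.0000).
Solving J·Δ = −F gives Δ = (-1.0964, -1.0241).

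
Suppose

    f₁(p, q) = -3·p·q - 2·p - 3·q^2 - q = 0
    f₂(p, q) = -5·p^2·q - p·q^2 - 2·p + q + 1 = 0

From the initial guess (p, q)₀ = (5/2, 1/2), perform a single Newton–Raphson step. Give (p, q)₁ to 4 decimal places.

(4.3250, -0.9250)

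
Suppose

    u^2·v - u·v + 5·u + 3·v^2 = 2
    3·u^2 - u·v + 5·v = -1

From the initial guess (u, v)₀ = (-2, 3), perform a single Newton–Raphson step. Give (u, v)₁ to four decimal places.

(0.0172, 2.4655)

At (-2, 3): F = (33.0000, 34.0000).
Jacobian J = [[2·u·v - v + 5, u^2 - u + 6·v], [6·u - v, -u + 5]].
At the point, J = [[-10.0000, 24.0000], [-15.0000, 7.0000]] (det J = 290.0000).
Solving J·Δ = −F gives Δ = (2.0172, -0.5345).
Then the next iterate is (u, v)₁ = (0.0172, 2.4655).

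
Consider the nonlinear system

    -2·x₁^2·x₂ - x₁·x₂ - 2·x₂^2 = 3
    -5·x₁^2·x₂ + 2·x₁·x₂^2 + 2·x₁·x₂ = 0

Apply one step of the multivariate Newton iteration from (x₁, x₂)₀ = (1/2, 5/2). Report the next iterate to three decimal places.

(1.719, 0.032)

At (1/2, 5/2): F = (-18.000, 5.625).
Jacobian J = [[-4·x₁·x₂ - x₂, -2·x₁^2 - x₁ - 4·x₂], [-10·x₁·x₂ + 2·x₂^2 + 2·x₂, -5·x₁^2 + 4·x₁·x₂ + 2·x₁]].
At the point, J = [[-7.500, -11.000], [5.000, 4.750]] (det J = 19.375).
Solving J·Δ = −F gives Δ = (1.219, -2.468).
Then the next iterate is (x₁, x₂)₁ = (1.719, 0.032).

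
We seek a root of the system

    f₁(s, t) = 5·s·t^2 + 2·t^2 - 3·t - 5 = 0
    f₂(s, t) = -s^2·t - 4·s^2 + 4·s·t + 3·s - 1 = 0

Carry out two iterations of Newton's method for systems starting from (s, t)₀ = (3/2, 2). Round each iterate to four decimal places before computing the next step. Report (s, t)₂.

At (3/2, 2): F = (27.0000, 2.0000).
Jacobian J = [[5·t^2, 10·s·t + 4·t - 3], [-2·s·t - 8·s + 4·t + 3, -s^2 + 4·s]].
At the point, J = [[20.0000, 35.0000], [-7.0000, 3.7500]] (det J = 320.0000).
Solving J·Δ = −F gives Δ = (-0.0977, -0.7156).
Then the next iterate is (s, t)₁ = (1.4023, 1.2844).
Round to (1.4023, 1.2844) and repeat: F = (6.012922, 0.019873), J = [[8.248417, 20.148741], [-6.683028, 3.642755]].
Δ = (-0.1306, -0.2450), so (s, t)₂ = (1.2717, 1.0394).

(1.2717, 1.0394)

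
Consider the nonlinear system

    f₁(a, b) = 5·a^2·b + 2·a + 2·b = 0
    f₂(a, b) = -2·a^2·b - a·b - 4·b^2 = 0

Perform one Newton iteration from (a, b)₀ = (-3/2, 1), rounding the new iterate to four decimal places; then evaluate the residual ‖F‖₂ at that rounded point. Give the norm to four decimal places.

At (-3/2, 1): F = (10.2500, -7.0000).
Jacobian J = [[10·a·b + 2, 5·a^2 + 2], [-4·a·b - b, -2·a^2 - a - 8·b]].
At the point, J = [[-13.0000, 13.2500], [5.0000, -11.0000]] (det J = 76.7500).
Solving J·Δ = −F gives Δ = (0.2606, -0.5179).
Then the next iterate is (a, b)₁ = (-1.2394, 0.4821).
Re-evaluating at (-1.2394, 0.4821): F = (2.188199, -1.813286), so ‖F‖₂ = 2.8419.

2.8419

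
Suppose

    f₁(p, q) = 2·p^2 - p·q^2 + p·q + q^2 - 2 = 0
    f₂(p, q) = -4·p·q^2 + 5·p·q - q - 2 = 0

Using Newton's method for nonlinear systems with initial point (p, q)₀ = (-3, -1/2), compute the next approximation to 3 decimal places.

(-1.632, -0.350)

At (-3, -1/2): F = (18.500, 9.000).
Jacobian J = [[4·p - q^2 + q, -2·p·q + p + 2·q], [-4·q^2 + 5·q, -8·p·q + 5·p - 1]].
At the point, J = [[-12.750, -7.000], [-3.500, -28.000]] (det J = 332.500).
Solving J·Δ = −F gives Δ = (1.368, 0.150).
Then the next iterate is (p, q)₁ = (-1.632, -0.350).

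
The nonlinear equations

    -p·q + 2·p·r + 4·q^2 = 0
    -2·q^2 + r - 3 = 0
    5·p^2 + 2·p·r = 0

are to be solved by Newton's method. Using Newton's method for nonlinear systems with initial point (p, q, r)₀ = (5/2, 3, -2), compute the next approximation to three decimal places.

(1.048, 1.237, -0.153)

At (5/2, 3, -2): F = (18.500, -23.000, 21.250).
Jacobian J = [[-q + 2·r, -p + 8·q, 2·p], [0, -4·q, 1], [10·p + 2·r, 0, 2·p]].
At the point, J = [[-7.000, 21.500, 5.000], [0.000, -12.000, 1.000], [21.000, 0.000, 5.000]] (det J = 2131.500).
Solving J·Δ = −F gives Δ = (-1.452, -1.763, 1.847).
Then the next iterate is (p, q, r)₁ = (1.048, 1.237, -0.153).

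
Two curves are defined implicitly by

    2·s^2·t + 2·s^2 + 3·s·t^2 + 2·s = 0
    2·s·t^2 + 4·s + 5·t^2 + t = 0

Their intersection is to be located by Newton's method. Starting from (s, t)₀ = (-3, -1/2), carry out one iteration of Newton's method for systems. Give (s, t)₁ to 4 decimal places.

(-0.2988, -0.2026)

At (-3, -1/2): F = (0.7500, -12.7500).
Jacobian J = [[4·s·t + 4·s + 3·t^2 + 2, 2·s^2 + 6·s·t], [2·t^2 + 4, 4·s·t + 10·t + 1]].
At the point, J = [[-3.2500, 27.0000], [4.5000, 2.0000]] (det J = -128.0000).
Solving J·Δ = −F gives Δ = (2.7012, 0.2974).
Then the next iterate is (s, t)₁ = (-0.2988, -0.2026).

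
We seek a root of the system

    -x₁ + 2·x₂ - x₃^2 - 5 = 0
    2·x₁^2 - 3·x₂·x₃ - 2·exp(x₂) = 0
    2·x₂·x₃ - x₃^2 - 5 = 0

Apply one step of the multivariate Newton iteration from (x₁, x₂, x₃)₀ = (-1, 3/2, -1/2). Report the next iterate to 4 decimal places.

At (-1, 3/2, -1/2): F = (-1.2500, -4.713378, -6.7500).
Jacobian J = [[-1, 2, -2·x₃], [4·x₁, -3·x₃ - 2·exp(x₂), -3·x₂], [0, 2·x₃, 2·x₂ - 2·x₃]].
At the point, J = [[-1.0000, 2.0000, 1.0000], [-4.0000, -7.463378, -4.5000], [0.0000, -1.0000, 4.0000]] (det J = 70.353513).
Solving J·Δ = −F gives Δ = (-1.3608, -0.7992, 1.4877).
Then the next iterate is (x₁, x₂, x₃)₁ = (-2.3608, 0.7008, 0.9877).

(-2.3608, 0.7008, 0.9877)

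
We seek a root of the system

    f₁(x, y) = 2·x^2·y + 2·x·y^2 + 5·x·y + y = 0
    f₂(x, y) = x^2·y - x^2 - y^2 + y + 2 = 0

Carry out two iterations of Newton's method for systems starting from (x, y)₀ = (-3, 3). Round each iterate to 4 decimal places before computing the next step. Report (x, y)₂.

(-1.7151, 0.7546)

At (-3, 3): F = (-42.0000, 14.0000).
Jacobian J = [[4·x·y + 2·y^2 + 5·y, 2·x^2 + 4·x·y + 5·x + 1], [2·x·y - 2·x, x^2 - 2·y + 1]].
At the point, J = [[-3.0000, -32.0000], [-12.0000, 4.0000]] (det J = -396.0000).
Solving J·Δ = −F gives Δ = (0.7071, -1.3788).
Then the next iterate is (x, y)₁ = (-2.2929, 1.6212).
Round to (-2.2929, 1.6212) and repeat: F = (-11.971294, 4.258801), J = [[-1.506419, -14.818717], [-2.848699, 3.014990]].
Δ = (0.5778, -0.8666), so (x, y)₂ = (-1.7151, 0.7546).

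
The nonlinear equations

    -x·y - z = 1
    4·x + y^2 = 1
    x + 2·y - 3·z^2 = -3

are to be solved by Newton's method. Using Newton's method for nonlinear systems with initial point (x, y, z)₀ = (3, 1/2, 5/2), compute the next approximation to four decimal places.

(0.4067, -0.3767, 1.4269)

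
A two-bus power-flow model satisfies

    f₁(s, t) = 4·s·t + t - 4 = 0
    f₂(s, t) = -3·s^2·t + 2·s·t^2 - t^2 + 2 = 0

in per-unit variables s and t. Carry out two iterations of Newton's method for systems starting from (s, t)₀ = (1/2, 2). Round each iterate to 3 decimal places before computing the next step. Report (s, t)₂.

(0.277, 1.891)

At (1/2, 2): F = (2.000, 0.500).
Jacobian J = [[4·t, 4·s + 1], [-6·s·t + 2·t^2, -3·s^2 + 4·s·t - 2·t]].
At the point, J = [[8.000, 3.000], [2.000, -0.750]] (det J = -12.000).
Solving J·Δ = −F gives Δ = (-0.250, 0.000).
Then the next iterate is (s, t)₁ = (0.250, 2.000).
Round to (0.250, 2.000) and repeat: F = (0.000, -0.375), J = [[8.000, 2.000], [5.000, -2.18750]].
Δ = (0.027, -0.109), so (s, t)₂ = (0.277, 1.891).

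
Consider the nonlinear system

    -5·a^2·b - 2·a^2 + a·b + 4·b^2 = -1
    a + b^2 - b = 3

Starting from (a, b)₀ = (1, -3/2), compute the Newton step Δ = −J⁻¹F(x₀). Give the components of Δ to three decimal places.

(-1.273, 0.119)

At (1, -3/2): F = (14.000, 1.750).
Jacobian J = [[-10·a·b - 4·a + b, -5·a^2 + a + 8·b], [1, 2·b - 1]].
At the point, J = [[9.500, -16.000], [1.000, -4.000]] (det J = -22.000).
Solving J·Δ = −F gives Δ = (-1.273, 0.119).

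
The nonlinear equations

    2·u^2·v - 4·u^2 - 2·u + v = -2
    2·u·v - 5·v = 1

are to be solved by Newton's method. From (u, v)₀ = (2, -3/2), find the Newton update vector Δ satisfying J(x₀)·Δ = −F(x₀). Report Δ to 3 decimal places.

(-0.474, 1.921)

At (2, -3/2): F = (-31.500, 0.500).
Jacobian J = [[4·u·v - 8·u - 2, 2·u^2 + 1], [2·v, 2·u - 5]].
At the point, J = [[-30.000, 9.000], [-3.000, -1.000]] (det J = 57.000).
Solving J·Δ = −F gives Δ = (-0.474, 1.921).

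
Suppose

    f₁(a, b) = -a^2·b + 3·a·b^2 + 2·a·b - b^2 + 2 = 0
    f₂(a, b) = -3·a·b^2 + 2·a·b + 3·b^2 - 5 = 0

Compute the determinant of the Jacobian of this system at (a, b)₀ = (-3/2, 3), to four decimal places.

J = [[-2·a·b + 3·b^2 + 2·b, -a^2 + 6·a·b + 2·a - 2·b], [-3·b^2 + 2·b, -6·a·b + 2·a + 6·b]].
At the point, J = [[42.0000, -38.2500], [-21.0000, 42.0000]].
det J = 960.7500.

960.7500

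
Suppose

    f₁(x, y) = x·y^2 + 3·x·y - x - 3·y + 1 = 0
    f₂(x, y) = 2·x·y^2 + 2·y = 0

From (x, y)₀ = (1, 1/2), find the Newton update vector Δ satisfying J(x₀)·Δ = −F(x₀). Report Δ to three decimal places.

At (1, 1/2): F = (0.250, 1.500).
Jacobian J = [[y^2 + 3·y - 1, 2·x·y + 3·x - 3], [2·y^2, 4·x·y + 2]].
At the point, J = [[0.750, 1.000], [0.500, 4.000]] (det J = 2.500).
Solving J·Δ = −F gives Δ = (0.200, -0.400).

(0.200, -0.400)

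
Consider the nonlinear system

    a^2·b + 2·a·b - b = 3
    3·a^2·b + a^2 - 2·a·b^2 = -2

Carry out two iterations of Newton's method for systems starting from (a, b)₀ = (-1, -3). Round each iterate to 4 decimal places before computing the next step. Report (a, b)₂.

(-1.7371, -2.0668)

At (-1, -3): F = (3.0000, 12.0000).
Jacobian J = [[2·a·b + 2·b, a^2 + 2·a - 1], [6·a·b + 2·a - 2·b^2, 3·a^2 - 4·a·b]].
At the point, J = [[0.0000, -2.0000], [-2.0000, -9.0000]] (det J = -4.0000).
Solving J·Δ = −F gives Δ = (-0.7500, 1.5000).
Then the next iterate is (a, b)₁ = (-1.7500, -1.5000).
Round to (-1.7500, -1.5000) and repeat: F = (-0.843750, -0.843750), J = [[2.2500, -1.4375], [7.7500, -1.3125]].
Δ = (0.0129, -0.5668), so (a, b)₂ = (-1.7371, -2.0668).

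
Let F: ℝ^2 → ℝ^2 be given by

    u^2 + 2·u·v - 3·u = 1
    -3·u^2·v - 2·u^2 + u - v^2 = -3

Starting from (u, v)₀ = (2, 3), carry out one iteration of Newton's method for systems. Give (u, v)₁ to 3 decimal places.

At (2, 3): F = (9.000, -48.000).
Jacobian J = [[2·u + 2·v - 3, 2·u], [-6·u·v - 4·u + 1, -3·u^2 - 2·v]].
At the point, J = [[7.000, 4.000], [-43.000, -18.000]] (det J = 46.000).
Solving J·Δ = −F gives Δ = (-0.652, -1.109).
Then the next iterate is (u, v)₁ = (1.348, 1.891).

(1.348, 1.891)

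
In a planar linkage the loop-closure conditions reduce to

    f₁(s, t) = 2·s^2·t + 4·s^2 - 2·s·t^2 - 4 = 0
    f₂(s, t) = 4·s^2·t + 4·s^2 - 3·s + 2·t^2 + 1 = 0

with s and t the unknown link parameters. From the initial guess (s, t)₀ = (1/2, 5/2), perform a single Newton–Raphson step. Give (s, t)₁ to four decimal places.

At (1/2, 5/2): F = (-8.0000, 15.5000).
Jacobian J = [[4·s·t + 8·s - 2·t^2, 2·s^2 - 4·s·t], [8·s·t + 8·s - 3, 4·s^2 + 4·t]].
At the point, J = [[-3.5000, -4.5000], [11.0000, 11.0000]] (det J = 11.0000).
Solving J·Δ = −F gives Δ = (1.6591, -3.0682).
Then the next iterate is (s, t)₁ = (2.1591, -0.5682).

(2.1591, -0.5682)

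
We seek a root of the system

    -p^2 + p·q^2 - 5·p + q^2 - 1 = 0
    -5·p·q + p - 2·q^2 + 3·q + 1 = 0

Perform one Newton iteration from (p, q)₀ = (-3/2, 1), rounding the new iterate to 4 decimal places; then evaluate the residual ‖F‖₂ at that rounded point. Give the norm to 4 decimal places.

At (-3/2, 1): F = (3.7500, 8.0000).
Jacobian J = [[-2·p + q^2 - 5, 2·p·q + 2·q], [-5·q + 1, -5·p - 4·q + 3]].
At the point, J = [[-1.0000, -1.0000], [-4.0000, 6.5000]] (det J = -10.5000).
Solving J·Δ = −F gives Δ = (3.0833, 0.6667).
Then the next iterate is (p, q)₁ = (1.5833, 1.6667).
Re-evaluating at (1.5833, 1.6667): F = (-4.247219, -11.166808), so ‖F‖₂ = 11.9472.

11.9472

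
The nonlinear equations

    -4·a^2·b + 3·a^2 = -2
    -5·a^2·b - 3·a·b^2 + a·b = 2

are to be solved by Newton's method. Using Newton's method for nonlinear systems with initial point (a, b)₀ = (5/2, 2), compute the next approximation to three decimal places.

At (5/2, 2): F = (-29.250, -89.500).
Jacobian J = [[-8·a·b + 6·a, -4·a^2], [-10·a·b - 3·b^2 + b, -5·a^2 - 6·a·b + a]].
At the point, J = [[-25.000, -25.000], [-60.000, -58.750]] (det J = -31.250).
Solving J·Δ = −F gives Δ = (-16.610, 15.440).
Then the next iterate is (a, b)₁ = (-14.110, 17.440).

(-14.110, 17.440)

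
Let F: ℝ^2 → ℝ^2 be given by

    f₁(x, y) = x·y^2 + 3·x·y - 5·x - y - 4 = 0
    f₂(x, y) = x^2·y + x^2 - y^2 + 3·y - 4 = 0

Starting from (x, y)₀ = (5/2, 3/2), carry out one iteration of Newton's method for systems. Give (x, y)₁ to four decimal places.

At (5/2, 3/2): F = (-1.1250, 13.8750).
Jacobian J = [[y^2 + 3·y - 5, 2·x·y + 3·x - 1], [2·x·y + 2·x, x^2 - 2·y + 3]].
At the point, J = [[1.7500, 14.0000], [12.5000, 6.2500]] (det J = -164.0625).
Solving J·Δ = −F gives Δ = (-1.2269, 0.2337).
Then the next iterate is (x, y)₁ = (1.2731, 1.7337).

(1.2731, 1.7337)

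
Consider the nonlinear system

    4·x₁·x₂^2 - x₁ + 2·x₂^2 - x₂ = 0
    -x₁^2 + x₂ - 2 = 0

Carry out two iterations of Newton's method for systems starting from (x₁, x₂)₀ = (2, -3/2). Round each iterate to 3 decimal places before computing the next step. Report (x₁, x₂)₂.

(8.705, 5.187)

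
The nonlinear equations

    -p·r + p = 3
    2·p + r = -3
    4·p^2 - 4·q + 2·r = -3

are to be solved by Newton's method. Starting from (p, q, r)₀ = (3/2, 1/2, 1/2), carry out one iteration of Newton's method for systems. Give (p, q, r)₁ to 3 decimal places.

At (3/2, 1/2, 1/2): F = (-2.250, 6.500, 11.000).
Jacobian J = [[-r + 1, 0, -p], [2, 0, 1], [8·p, -4, 2]].
At the point, J = [[0.500, 0.000, -1.500], [2.000, 0.000, 1.000], [12.000, -4.000, 2.000]] (det J = 14.000).
Solving J·Δ = −F gives Δ = (-2.143, -4.786, -2.214).
Then the next iterate is (p, q, r)₁ = (-0.643, -4.286, -1.714).

(-0.643, -4.286, -1.714)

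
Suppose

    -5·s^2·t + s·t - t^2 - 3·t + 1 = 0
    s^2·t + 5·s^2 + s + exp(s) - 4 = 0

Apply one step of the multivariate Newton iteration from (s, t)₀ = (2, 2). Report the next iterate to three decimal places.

At (2, 2): F = (-45.000, 33.38906).
Jacobian J = [[-10·s·t + t, -5·s^2 + s - 2·t - 3], [2·s·t + 10·s + exp(s) + 1, s^2]].
At the point, J = [[-38.000, -25.000], [36.38906, 4.000]] (det J = 757.72640).
Solving J·Δ = −F gives Δ = (-0.864, -0.487).
Then the next iterate is (s, t)₁ = (1.136, 1.513).

(1.136, 1.513)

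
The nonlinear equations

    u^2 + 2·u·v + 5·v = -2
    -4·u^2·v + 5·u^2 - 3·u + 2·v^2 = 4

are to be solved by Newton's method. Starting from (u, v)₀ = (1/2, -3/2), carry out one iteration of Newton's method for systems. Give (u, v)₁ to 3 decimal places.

(1.581, -0.015)

At (1/2, -3/2): F = (-6.750, 1.750).
Jacobian J = [[2·u + 2·v, 2·u + 5], [-8·u·v + 10·u - 3, -4·u^2 + 4·v]].
At the point, J = [[-2.000, 6.000], [8.000, -7.000]] (det J = -34.000).
Solving J·Δ = −F gives Δ = (1.081, 1.485).
Then the next iterate is (u, v)₁ = (1.581, -0.015).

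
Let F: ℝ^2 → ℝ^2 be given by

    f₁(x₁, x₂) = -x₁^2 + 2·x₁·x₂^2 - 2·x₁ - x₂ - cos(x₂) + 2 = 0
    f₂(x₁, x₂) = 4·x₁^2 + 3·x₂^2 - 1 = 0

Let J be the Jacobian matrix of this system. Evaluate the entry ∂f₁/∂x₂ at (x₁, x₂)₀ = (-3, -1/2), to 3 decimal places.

4.521

∂f₁/∂x₂ = 4·x₁·x₂ + sin(x₂) - 1.
At (-3, -1/2) this is 4.521.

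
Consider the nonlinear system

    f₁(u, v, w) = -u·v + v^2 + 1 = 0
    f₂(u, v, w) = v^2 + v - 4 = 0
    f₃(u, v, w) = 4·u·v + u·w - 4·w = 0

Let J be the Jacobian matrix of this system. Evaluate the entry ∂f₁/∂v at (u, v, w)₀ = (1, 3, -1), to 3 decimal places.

5.000

∂f₁/∂v = -u + 2·v.
At (1, 3, -1) this is 5.000.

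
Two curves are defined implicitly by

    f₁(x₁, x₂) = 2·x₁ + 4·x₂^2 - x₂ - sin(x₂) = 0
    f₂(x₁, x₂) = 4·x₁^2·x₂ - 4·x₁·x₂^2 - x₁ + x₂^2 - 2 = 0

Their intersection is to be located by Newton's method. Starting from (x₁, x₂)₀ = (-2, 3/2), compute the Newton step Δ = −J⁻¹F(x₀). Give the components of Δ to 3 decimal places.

(0.822, -0.379)

At (-2, 3/2): F = (2.50251, 44.250).
Jacobian J = [[2, 8·x₂ - cos(x₂) - 1], [8·x₁·x₂ - 4·x₂^2 - 1, 4·x₁^2 - 8·x₁·x₂ + 2·x₂]].
At the point, J = [[2.000, 10.92926], [-34.000, 43.000]] (det J = 457.59494).
Solving J·Δ = −F gives Δ = (0.822, -0.379).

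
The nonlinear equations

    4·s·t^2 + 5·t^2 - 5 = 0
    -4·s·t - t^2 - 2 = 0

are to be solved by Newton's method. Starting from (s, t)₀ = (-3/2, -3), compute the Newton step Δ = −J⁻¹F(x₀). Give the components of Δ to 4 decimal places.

(-0.0167, 2.4333)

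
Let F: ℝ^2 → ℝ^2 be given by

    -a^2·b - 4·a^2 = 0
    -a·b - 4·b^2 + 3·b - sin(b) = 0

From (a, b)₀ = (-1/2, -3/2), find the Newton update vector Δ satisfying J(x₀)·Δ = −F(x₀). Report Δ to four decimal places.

(0.3327, 0.8266)

At (-1/2, -3/2): F = (-0.6250, -13.252505).
Jacobian J = [[-2·a·b - 8·a, -a^2], [-b, -a - 8·b - cos(b) + 3]].
At the point, J = [[2.5000, -0.2500], [1.5000, 15.429263]] (det J = 38.948157).
Solving J·Δ = −F gives Δ = (0.3327, 0.8266).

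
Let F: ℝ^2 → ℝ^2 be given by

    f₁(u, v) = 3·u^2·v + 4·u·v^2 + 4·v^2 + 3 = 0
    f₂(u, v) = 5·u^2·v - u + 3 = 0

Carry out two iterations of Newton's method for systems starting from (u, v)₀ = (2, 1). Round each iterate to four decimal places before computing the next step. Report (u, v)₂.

(0.9493, 0.1267)

At (2, 1): F = (27.0000, 21.0000).
Jacobian J = [[6·u·v + 4·v^2, 3·u^2 + 8·u·v + 8·v], [10·u·v - 1, 5·u^2]].
At the point, J = [[16.0000, 36.0000], [19.0000, 20.0000]] (det J = -364.0000).
Solving J·Δ = −F gives Δ = (-0.5934, -0.4863).
Then the next iterate is (u, v)₁ = (1.4066, 0.5137).
Round to (1.4066, 0.5137) and repeat: F = (8.589391, 6.675238), J = [[5.390973, 15.825734], [6.225704, 9.892618]].
Δ = (-0.4573, -0.3870), so (u, v)₂ = (0.9493, 0.1267).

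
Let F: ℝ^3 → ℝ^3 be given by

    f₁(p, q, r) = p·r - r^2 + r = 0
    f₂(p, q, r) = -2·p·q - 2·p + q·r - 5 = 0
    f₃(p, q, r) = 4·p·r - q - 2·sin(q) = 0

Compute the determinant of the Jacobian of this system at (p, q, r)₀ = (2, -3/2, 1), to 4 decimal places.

J = [[r, 0, p - 2·r + 1], [-2·q - 2, -2·p + r, q], [4·r, -2·cos(q) - 1, 4·p]].
At the point, J = [[1.0000, 0.0000, 1.0000], [1.0000, -3.0000, -1.5000], [4.0000, -1.141474, 8.0000]].
det J = -14.8537.

-14.8537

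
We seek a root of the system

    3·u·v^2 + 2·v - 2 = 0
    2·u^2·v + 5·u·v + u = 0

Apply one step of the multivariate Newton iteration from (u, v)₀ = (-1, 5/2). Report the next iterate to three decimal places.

(-6.884, -7.198)

At (-1, 5/2): F = (-15.750, -8.500).
Jacobian J = [[3·v^2, 6·u·v + 2], [4·u·v + 5·v + 1, 2·u^2 + 5·u]].
At the point, J = [[18.750, -13.000], [3.500, -3.000]] (det J = -10.750).
Solving J·Δ = −F gives Δ = (-5.884, -9.698).
Then the next iterate is (u, v)₁ = (-6.884, -7.198).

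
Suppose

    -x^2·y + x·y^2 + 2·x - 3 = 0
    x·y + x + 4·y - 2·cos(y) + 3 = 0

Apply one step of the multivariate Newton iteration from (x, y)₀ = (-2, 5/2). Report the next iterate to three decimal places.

(-2.113, 0.246)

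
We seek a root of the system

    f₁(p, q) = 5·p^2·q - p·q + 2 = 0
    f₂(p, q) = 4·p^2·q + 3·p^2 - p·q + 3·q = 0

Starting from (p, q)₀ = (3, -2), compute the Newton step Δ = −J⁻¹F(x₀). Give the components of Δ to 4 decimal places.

At (3, -2): F = (-82.0000, -45.0000).
Jacobian J = [[10·p·q - q, 5·p^2 - p], [8·p·q + 6·p - q, 4·p^2 - p + 3]].
At the point, J = [[-58.0000, 42.0000], [-28.0000, 36.0000]] (det J = -912.0000).
Solving J·Δ = −F gives Δ = (-1.1645, 0.3443).

(-1.1645, 0.3443)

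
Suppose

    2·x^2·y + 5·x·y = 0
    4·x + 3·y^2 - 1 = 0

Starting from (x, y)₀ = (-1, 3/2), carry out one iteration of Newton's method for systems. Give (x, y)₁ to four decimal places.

(0.3824, 0.6912)

At (-1, 3/2): F = (-4.5000, 1.7500).
Jacobian J = [[4·x·y + 5·y, 2·x^2 + 5·x], [4, 6·y]].
At the point, J = [[1.5000, -3.0000], [4.0000, 9.0000]] (det J = 25.5000).
Solving J·Δ = −F gives Δ = (1.3824, -0.8088).
Then the next iterate is (x, y)₁ = (0.3824, 0.6912).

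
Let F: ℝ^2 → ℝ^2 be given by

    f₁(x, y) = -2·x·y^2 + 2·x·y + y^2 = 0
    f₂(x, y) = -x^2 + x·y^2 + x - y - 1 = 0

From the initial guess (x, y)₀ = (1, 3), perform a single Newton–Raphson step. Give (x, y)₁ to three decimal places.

(1.179, 1.714)

At (1, 3): F = (-3.000, 5.000).
Jacobian J = [[-2·y^2 + 2·y, -4·x·y + 2·x + 2·y], [-2·x + y^2 + 1, 2·x·y - 1]].
At the point, J = [[-12.000, -4.000], [8.000, 5.000]] (det J = -28.000).
Solving J·Δ = −F gives Δ = (0.179, -1.286).
Then the next iterate is (x, y)₁ = (1.179, 1.714).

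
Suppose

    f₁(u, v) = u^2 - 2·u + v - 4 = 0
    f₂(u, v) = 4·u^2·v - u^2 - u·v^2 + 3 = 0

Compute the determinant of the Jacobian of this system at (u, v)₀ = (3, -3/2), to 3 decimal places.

224.250

J = [[2·u - 2, 1], [8·u·v - 2·u - v^2, 4·u^2 - 2·u·v]].
At the point, J = [[4.000, 1.000], [-44.250, 45.000]].
det J = 224.250.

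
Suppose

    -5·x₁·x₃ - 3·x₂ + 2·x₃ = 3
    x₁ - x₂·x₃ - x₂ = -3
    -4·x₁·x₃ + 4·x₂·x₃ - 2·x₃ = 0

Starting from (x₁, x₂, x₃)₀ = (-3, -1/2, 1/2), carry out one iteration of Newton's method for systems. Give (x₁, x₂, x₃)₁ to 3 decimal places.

At (-3, -1/2, 1/2): F = (7.000, 0.750, 4.000).
Jacobian J = [[-5·x₃, -3, -5·x₁ + 2], [1, -x₃ - 1, -x₂], [-4·x₃, 4·x₃, -4·x₁ + 4·x₂ - 2]].
At the point, J = [[-2.500, -3.000, 17.000], [1.000, -1.500, 0.500], [-2.000, 2.000, 8.000]] (det J = 42.500).
Solving J·Δ = −F gives Δ = (-1.141, -0.482, -0.665).
Then the next iterate is (x₁, x₂, x₃)₁ = (-4.141, -0.982, -0.165).

(-4.141, -0.982, -0.165)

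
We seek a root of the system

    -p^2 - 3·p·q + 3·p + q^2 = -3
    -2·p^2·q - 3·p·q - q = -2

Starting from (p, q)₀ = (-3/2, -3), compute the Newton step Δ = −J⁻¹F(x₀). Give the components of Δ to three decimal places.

At (-3/2, -3): F = (-8.250, 5.000).
Jacobian J = [[-2·p - 3·q + 3, -3·p + 2·q], [-4·p·q - 3·q, -2·p^2 - 3·p - 1]].
At the point, J = [[15.000, -1.500], [-9.000, -1.000]] (det J = -28.500).
Solving J·Δ = −F gives Δ = (0.553, 0.026).

(0.553, 0.026)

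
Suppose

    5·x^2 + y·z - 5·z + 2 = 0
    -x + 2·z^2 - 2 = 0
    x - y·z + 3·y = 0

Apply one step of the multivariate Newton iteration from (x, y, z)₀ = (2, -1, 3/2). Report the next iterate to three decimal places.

At (2, -1, 3/2): F = (13.000, 0.500, 0.500).
Jacobian J = [[10·x, z, y - 5], [-1, 0, 4·z], [1, -z + 3, -y]].
At the point, J = [[20.000, 1.500, -6.000], [-1.000, 0.000, 6.000], [1.000, 1.500, 1.000]] (det J = -160.500).
Solving J·Δ = −F gives Δ = (-0.734, 0.293, -0.206).
Then the next iterate is (x, y, z)₁ = (1.266, -0.707, 1.294).

(1.266, -0.707, 1.294)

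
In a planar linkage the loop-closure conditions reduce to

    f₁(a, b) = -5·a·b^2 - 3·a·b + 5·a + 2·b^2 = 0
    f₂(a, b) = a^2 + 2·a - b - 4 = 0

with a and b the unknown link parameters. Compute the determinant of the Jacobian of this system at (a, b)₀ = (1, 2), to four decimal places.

81.0000

J = [[-5·b^2 - 3·b + 5, -10·a·b - 3·a + 4·b], [2·a + 2, -1]].
At the point, J = [[-21.0000, -15.0000], [4.0000, -1.0000]].
det J = 81.0000.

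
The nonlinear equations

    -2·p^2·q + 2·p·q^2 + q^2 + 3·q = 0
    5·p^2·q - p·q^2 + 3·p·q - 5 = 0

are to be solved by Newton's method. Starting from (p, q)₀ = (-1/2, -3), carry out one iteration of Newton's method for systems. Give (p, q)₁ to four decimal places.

(0.2540, -3.6190)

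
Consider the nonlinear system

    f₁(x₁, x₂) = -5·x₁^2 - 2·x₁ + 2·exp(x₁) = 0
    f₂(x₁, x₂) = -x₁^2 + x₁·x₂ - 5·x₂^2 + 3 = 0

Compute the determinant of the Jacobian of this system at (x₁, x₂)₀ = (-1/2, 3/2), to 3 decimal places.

J = [[-10·x₁ + 2·exp(x₁) - 2, 0], [-2·x₁ + x₂, x₁ - 10·x₂]].
At the point, J = [[4.21306, 0.000], [2.500, -15.500]].
det J = -65.302.

-65.302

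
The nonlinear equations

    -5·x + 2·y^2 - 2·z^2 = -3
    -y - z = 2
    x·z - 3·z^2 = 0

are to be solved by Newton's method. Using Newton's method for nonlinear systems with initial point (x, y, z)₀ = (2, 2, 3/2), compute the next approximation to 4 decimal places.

At (2, 2, 3/2): F = (-3.5000, -5.5000, -3.7500).
Jacobian J = [[-5, 4·y, -4·z], [0, -1, -1], [z, 0, x - 6·z]].
At the point, J = [[-5.0000, 8.0000, -6.0000], [0.0000, -1.0000, -1.0000], [1.5000, 0.0000, -7.0000]] (det J = -56.0000).
Solving J·Δ = −F gives Δ = (-5.0000, -3.8929, -1.6071).
Then the next iterate is (x, y, z)₁ = (-3.0000, -1.8929, -0.1071).

(-3.0000, -1.8929, -0.1071)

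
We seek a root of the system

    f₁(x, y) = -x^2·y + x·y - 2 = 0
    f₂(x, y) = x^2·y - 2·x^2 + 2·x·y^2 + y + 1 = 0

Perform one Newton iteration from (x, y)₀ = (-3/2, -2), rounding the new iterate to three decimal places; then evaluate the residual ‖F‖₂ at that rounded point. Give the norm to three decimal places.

6.261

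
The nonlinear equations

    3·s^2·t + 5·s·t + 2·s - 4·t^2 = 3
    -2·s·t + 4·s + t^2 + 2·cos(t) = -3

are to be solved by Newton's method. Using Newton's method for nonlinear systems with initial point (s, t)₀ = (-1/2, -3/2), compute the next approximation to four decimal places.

(-0.7695, -0.5141)

At (-1/2, -3/2): F = (-10.3750, 1.891474).
Jacobian J = [[6·s·t + 5·t + 2, 3·s^2 + 5·s - 8·t], [-2·t + 4, -2·s + 2·t - 2·sin(t)]].
At the point, J = [[-1.0000, 10.2500], [7.0000, -0.005010]] (det J = -71.744990).
Solving J·Δ = −F gives Δ = (-0.2695, 0.9859).
Then the next iterate is (s, t)₁ = (-0.7695, -0.5141).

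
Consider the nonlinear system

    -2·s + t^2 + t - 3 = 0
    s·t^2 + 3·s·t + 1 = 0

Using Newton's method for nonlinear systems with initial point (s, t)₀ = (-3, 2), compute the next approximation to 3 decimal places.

At (-3, 2): F = (9.000, -29.000).
Jacobian J = [[-2, 2·t + 1], [t^2 + 3·t, 2·s·t + 3·s]].
At the point, J = [[-2.000, 5.000], [10.000, -21.000]] (det J = -8.000).
Solving J·Δ = −F gives Δ = (-5.500, -4.000).
Then the next iterate is (s, t)₁ = (-8.500, -2.000).

(-8.500, -2.000)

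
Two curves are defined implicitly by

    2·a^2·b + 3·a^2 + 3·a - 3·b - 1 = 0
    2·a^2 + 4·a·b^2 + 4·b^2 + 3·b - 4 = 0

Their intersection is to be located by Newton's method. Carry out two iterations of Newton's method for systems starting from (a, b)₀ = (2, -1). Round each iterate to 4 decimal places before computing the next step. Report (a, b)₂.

(-1.8357, -2.6953)

At (2, -1): F = (12.0000, 13.0000).
Jacobian J = [[4·a·b + 6·a + 3, 2·a^2 - 3], [4·a + 4·b^2, 8·a·b + 8·b + 3]].
At the point, J = [[7.0000, 5.0000], [12.0000, -21.0000]] (det J = -207.0000).
Solving J·Δ = −F gives Δ = (-1.5314, -0.2560).
Then the next iterate is (a, b)₁ = (0.4686, -1.2560).
Round to (0.4686, -1.2560) and repeat: F = (4.280958, 1.938249), J = [[3.457354, -2.560828], [8.184544, -11.756493]].
Δ = (-2.3043, -1.4393), so (a, b)₂ = (-1.8357, -2.6953).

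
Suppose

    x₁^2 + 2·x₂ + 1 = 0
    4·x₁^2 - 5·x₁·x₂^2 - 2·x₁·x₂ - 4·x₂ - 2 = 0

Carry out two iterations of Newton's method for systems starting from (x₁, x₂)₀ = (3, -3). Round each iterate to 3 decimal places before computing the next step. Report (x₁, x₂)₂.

(1.677, -1.819)

At (3, -3): F = (4.000, -71.000).
Jacobian J = [[2·x₁, 2], [8·x₁ - 5·x₂^2 - 2·x₂, -10·x₁·x₂ - 2·x₁ - 4]].
At the point, J = [[6.000, 2.000], [-15.000, 80.000]] (det J = 510.000).
Solving J·Δ = −F gives Δ = (-0.906, 0.718).
Then the next iterate is (x₁, x₂)₁ = (2.094, -2.282).
Round to (2.094, -2.282) and repeat: F = (0.82084, -20.29842), J = [[4.188, 2.000], [-4.72162, 39.59708]].
Δ = (-0.417, 0.463), so (x₁, x₂)₂ = (1.677, -1.819).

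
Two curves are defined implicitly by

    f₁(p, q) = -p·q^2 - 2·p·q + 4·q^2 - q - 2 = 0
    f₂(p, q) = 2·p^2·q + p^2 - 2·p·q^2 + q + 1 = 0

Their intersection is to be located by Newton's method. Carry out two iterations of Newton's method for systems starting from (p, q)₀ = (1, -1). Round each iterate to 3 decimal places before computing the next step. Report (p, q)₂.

(2.572, -0.264)

At (1, -1): F = (4.000, -3.000).
Jacobian J = [[-q^2 - 2·q, -2·p·q - 2·p + 8·q - 1], [4·p·q + 2·p - 2·q^2, 2·p^2 - 4·p·q + 1]].
At the point, J = [[1.000, -9.000], [-4.000, 7.000]] (det J = -29.000).
Solving J·Δ = −F gives Δ = (0.034, 0.448).
Then the next iterate is (p, q)₁ = (1.034, -0.552).
Round to (1.034, -0.552) and repeat: F = (0.59729, -0.29332), J = [[0.79930, -6.34246], [-0.82448, 5.42138]].
Δ = (1.538, 0.288), so (p, q)₂ = (2.572, -0.264).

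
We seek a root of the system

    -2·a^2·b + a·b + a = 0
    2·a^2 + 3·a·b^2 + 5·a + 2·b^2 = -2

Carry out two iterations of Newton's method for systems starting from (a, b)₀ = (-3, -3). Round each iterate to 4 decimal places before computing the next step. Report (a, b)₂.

At (-3, -3): F = (60.0000, -58.0000).
Jacobian J = [[-4·a·b + b + 1, -2·a^2 + a], [4·a + 3·b^2 + 5, 6·a·b + 4·b]].
At the point, J = [[-38.0000, -21.0000], [20.0000, 42.0000]] (det J = -1176.0000).
Solving J·Δ = −F gives Δ = (1.1071, 0.8537).
Then the next iterate is (a, b)₁ = (-1.8929, -2.1463).
Round to (-1.8929, -2.1463) and repeat: F = (17.550519, -17.244672), J = [[-17.397225, -9.059041], [11.248211, 15.791188]].
Δ = (0.6997, 0.5937), so (a, b)₂ = (-1.1932, -1.5526).

(-1.1932, -1.5526)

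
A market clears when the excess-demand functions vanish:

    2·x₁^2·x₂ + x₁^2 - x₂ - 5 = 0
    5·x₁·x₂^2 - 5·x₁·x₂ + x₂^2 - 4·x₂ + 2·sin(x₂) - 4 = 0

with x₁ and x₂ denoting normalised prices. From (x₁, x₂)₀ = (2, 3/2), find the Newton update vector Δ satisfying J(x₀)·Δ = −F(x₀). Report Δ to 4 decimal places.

(-0.6058, 0.0275)

At (2, 3/2): F = (9.5000, 1.744990).
Jacobian J = [[4·x₁·x₂ + 2·x₁, 2·x₁^2 - 1], [5·x₂^2 - 5·x₂, 10·x₁·x₂ - 5·x₁ + 2·x₂ + 2·cos(x₂) - 4]].
At the point, J = [[16.0000, 7.0000], [3.7500, 19.141474]] (det J = 280.013590).
Solving J·Δ = −F gives Δ = (-0.6058, 0.0275).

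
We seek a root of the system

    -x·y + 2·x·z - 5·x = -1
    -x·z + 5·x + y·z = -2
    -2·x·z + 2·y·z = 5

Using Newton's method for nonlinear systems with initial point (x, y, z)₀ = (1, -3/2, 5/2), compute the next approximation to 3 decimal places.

At (1, -3/2, 5/2): F = (2.500, 0.750, -17.500).
Jacobian J = [[-y + 2·z - 5, -x, 2·x], [-z + 5, z, -x + y], [-2·z, 2·z, -2·x + 2·y]].
At the point, J = [[1.500, -1.000, 2.000], [2.500, 2.500, -2.500], [-5.000, 5.000, -5.000]] (det J = 25.000).
Solving J·Δ = −F gives Δ = (-1.900, 3.550, 1.950).
Then the next iterate is (x, y, z)₁ = (-0.900, 2.050, 4.450).

(-0.900, 2.050, 4.450)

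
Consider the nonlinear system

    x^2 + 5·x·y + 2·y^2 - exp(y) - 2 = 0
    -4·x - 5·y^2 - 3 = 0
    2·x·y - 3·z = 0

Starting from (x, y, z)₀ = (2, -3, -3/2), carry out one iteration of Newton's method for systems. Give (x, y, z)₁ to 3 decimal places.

At (2, -3, -3/2): F = (-10.04979, -56.000, -7.500).
Jacobian J = [[2·x + 5·y, 5·x + 4·y - exp(y), 0], [-4, -10·y, 0], [2·y, 2·x, -3]].
At the point, J = [[-11.000, -2.04979, 0.000], [-4.000, 30.000, 0.000], [-6.000, 4.000, -3.000]] (det J = 1014.59744).
Solving J·Δ = −F gives Δ = (-1.231, 1.703, 2.232).
Then the next iterate is (x, y, z)₁ = (0.769, -1.297, 0.732).

(0.769, -1.297, 0.732)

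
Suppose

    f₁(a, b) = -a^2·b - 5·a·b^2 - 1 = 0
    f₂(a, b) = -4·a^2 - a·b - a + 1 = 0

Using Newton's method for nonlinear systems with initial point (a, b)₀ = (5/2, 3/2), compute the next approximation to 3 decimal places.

(1.191, 1.181)

At (5/2, 3/2): F = (-38.500, -30.250).
Jacobian J = [[-2·a·b - 5·b^2, -a^2 - 10·a·b], [-8·a - b - 1, -a]].
At the point, J = [[-18.750, -43.750], [-22.500, -2.500]] (det J = -937.500).
Solving J·Δ = −F gives Δ = (-1.309, -0.319).
Then the next iterate is (a, b)₁ = (1.191, 1.181).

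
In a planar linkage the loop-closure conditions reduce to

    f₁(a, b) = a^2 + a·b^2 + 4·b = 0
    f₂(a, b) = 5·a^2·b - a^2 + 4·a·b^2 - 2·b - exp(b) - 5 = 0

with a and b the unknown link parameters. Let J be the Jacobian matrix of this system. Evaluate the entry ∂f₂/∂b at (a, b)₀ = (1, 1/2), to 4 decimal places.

∂f₂/∂b = 5·a^2 + 8·a·b - exp(b) - 2.
At (1, 1/2) this is 5.3513.

5.3513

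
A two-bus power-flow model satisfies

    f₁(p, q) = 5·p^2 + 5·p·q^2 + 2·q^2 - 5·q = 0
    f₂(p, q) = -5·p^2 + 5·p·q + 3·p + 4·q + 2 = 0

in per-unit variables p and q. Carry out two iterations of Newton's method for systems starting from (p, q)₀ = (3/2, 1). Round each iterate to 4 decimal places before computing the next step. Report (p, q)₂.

At (3/2, 1): F = (15.7500, 6.7500).
Jacobian J = [[10·p + 5·q^2, 10·p·q + 4·q - 5], [-10·p + 5·q + 3, 5·p + 4]].
At the point, J = [[20.0000, 14.0000], [-7.0000, 11.5000]] (det J = 328.0000).
Solving J·Δ = −F gives Δ = (-0.2641, -0.7477).
Then the next iterate is (p, q)₁ = (1.2359, 0.2523).
Round to (1.2359, 0.2523) and repeat: F = (6.896412, 0.638744), J = [[12.677276, -0.872624], [-8.0975, 10.1795]].
Δ = (-0.5801, -0.5242), so (p, q)₂ = (0.6558, -0.2719).

(0.6558, -0.2719)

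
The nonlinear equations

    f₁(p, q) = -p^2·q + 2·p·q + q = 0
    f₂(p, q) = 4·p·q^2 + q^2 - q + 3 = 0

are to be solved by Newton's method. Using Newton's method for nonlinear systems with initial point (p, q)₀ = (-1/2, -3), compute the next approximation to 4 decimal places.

(-0.4167, -3.0000)

At (-1/2, -3): F = (0.7500, -3.0000).
Jacobian J = [[-2·p·q + 2·q, -p^2 + 2·p + 1], [4·q^2, 8·p·q + 2·q - 1]].
At the point, J = [[-9.0000, -0.2500], [36.0000, 5.0000]] (det J = -36.0000).
Solving J·Δ = −F gives Δ = (0.0833, 0.0000).
Then the next iterate is (p, q)₁ = (-0.4167, -3.0000).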